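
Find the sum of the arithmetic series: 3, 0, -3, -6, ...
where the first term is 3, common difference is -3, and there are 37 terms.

Sₙ = n/2 × (first + last)
Last term = a + (n-1)d = 3 + (37-1)×(-3) = -105
S_37 = 37/2 × (3 + (-105))
S_37 = 37/2 × (-102) = -1887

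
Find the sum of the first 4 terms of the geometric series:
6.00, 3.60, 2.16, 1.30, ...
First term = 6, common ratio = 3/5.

Sₙ = a(1 - rⁿ) / (1 - r)
S_4 = 6(1 - (3/5)^4) / (1 - (3/5))
S_4 = 6(1 - (81/625)) / (2/5)
S_4 = 1632/125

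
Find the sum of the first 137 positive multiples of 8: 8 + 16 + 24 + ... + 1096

Factor out 8: = 8(1 + 2 + ... + 137) = 8 × n(n+1)/2
= 8 × 137×138/2
= 8 × 9453
= 75624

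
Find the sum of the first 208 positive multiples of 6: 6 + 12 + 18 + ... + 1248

Factor out 6: = 6(1 + 2 + ... + 208) = 6 × n(n+1)/2
= 6 × 208×209/2
= 6 × 21736
= 130416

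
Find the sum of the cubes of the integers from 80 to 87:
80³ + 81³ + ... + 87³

Use ∑_{k=1}^{n} k³ = [n(n+1)/2]², then subtract the first 79 terms.
∑_{k=1}^{87} k³ = [87×88/2]² = 3828² = 14653584
∑_{k=1}^{79} k³ = [79×80/2]² = 3160² = 9985600
∑_{k=80}^{87} k³ = 14653584 - 9985600 = 4667984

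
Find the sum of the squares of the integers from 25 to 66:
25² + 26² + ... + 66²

Use ∑_{k=1}^{n} k² = n(n+1)(2n+1)/6, then subtract the first 24 terms.
∑_{k=1}^{66} k² = 66×67×133/6 = 98021
∑_{k=1}^{24} k² = 24×25×49/6 = 4900
∑_{k=25}^{66} k² = 98021 - 4900 = 93121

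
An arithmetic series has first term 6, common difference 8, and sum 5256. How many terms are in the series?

Using S = n/2 × [2a + (n-1)d]
5256 = n/2 × [2(6) + (n-1)(8)]
5256 = n/2 × [12 + 8n - 8]
10512 = n × [4 + 8n]
8n² + (4)n - 10512 = 0
Discriminant: Δ = (4)² - 4(8)(-10512) = 16 + 336384 = 336400
√Δ = 580
n = [-(4) + √Δ] / (2·8) = (-4 + 580) / 16 = 576 / 16 = 36
(The negative root is discarded since n must be a positive integer.)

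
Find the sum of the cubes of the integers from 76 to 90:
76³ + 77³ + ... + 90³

Use ∑_{k=1}^{n} k³ = [n(n+1)/2]², then subtract the first 75 terms.
∑_{k=1}^{90} k³ = [90×91/2]² = 4095² = 16769025
∑_{k=1}^{75} k³ = [75×76/2]² = 2850² = 8122500
∑_{k=76}^{90} k³ = 16769025 - 8122500 = 8646525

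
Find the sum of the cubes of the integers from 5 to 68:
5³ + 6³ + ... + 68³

Use ∑_{k=1}^{n} k³ = [n(n+1)/2]², then subtract the first 4 terms.
∑_{k=1}^{68} k³ = [68×69/2]² = 2346² = 5503716
∑_{k=1}^{4} k³ = [4×5/2]² = 10² = 100
∑_{k=5}^{68} k³ = 5503716 - 100 = 5503616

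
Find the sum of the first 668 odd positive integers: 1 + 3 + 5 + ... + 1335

Sum of first n odd numbers = n²
= 668²
= 446224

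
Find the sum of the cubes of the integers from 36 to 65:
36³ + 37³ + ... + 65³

Use ∑_{k=1}^{n} k³ = [n(n+1)/2]², then subtract the first 35 terms.
∑_{k=1}^{65} k³ = [65×66/2]² = 2145² = 4601025
∑_{k=1}^{35} k³ = [35×36/2]² = 630² = 396900
∑_{k=36}^{65} k³ = 4601025 - 396900 = 4204125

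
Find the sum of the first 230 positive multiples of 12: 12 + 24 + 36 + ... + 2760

Factor out 12: = 12(1 + 2 + ... + 230) = 12 × n(n+1)/2
= 12 × 230×231/2
= 12 × 26565
= 318780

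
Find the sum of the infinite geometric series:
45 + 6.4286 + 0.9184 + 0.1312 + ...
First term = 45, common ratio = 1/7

For |r| < 1, S = a / (1 - r)
S = 45 / (1 - (1/7))
S = 45 / (6/7)
S = 105/2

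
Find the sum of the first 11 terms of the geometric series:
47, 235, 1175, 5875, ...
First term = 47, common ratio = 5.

Sₙ = a(1 - rⁿ) / (1 - r)
S_11 = 47(1 - 5^11) / (1 - 5)
S_11 = 47(1 - 48828125) / (-4)
S_11 = 573730457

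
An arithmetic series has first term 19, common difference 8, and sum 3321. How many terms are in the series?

Using S = n/2 × [2a + (n-1)d]
3321 = n/2 × [2(19) + (n-1)(8)]
3321 = n/2 × [38 + 8n - 8]
6642 = n × [30 + 8n]
8n² + (30)n - 6642 = 0
Discriminant: Δ = (30)² - 4(8)(-6642) = 900 + 212544 = 213444
√Δ = 462
n = [-(30) + √Δ] / (2·8) = (-30 + 462) / 16 = 432 / 16 = 27
(The negative root is discarded since n must be a positive integer.)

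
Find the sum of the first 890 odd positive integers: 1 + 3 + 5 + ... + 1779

Sum of first n odd numbers = n²
= 890²
= 792100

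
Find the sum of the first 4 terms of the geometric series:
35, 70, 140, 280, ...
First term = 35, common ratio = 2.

Sₙ = a(1 - rⁿ) / (1 - r)
S_4 = 35(1 - 2^4) / (1 - 2)
S_4 = 35(1 - 16) / (-1)
S_4 = 525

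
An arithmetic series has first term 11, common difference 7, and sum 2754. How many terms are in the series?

Using S = n/2 × [2a + (n-1)d]
2754 = n/2 × [2(11) + (n-1)(7)]
2754 = n/2 × [22 + 7n - 7]
5508 = n × [15 + 7n]
7n² + (15)n - 5508 = 0
Discriminant: Δ = (15)² - 4(7)(-5508) = 225 + 154224 = 154449
√Δ = 393
n = [-(15) + √Δ] / (2·7) = (-15 + 393) / 14 = 378 / 14 = 27
(The negative root is discarded since n must be a positive integer.)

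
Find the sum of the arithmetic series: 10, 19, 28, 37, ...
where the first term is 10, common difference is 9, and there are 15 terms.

Sₙ = n/2 × (first + last)
Last term = a + (n-1)d = 10 + (15-1)×9 = 136
S_15 = 15/2 × (10 + 136)
S_15 = 15/2 × 146 = 1095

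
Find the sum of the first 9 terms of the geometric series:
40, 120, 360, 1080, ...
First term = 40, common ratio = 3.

Sₙ = a(1 - rⁿ) / (1 - r)
S_9 = 40(1 - 3^9) / (1 - 3)
S_9 = 40(1 - 19683) / (-2)
S_9 = 393640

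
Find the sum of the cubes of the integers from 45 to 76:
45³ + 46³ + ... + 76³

Use ∑_{k=1}^{n} k³ = [n(n+1)/2]², then subtract the first 44 terms.
∑_{k=1}^{76} k³ = [76×77/2]² = 2926² = 8561476
∑_{k=1}^{44} k³ = [44×45/2]² = 990² = 980100
∑_{k=45}^{76} k³ = 8561476 - 980100 = 7581376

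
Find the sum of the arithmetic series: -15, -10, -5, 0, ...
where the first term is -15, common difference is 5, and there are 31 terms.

Sₙ = n/2 × (first + last)
Last term = a + (n-1)d = -15 + (31-1)×5 = 135
S_31 = 31/2 × (-15 + 135)
S_31 = 31/2 × 120 = 1860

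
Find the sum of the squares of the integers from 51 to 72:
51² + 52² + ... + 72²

Use ∑_{k=1}^{n} k² = n(n+1)(2n+1)/6, then subtract the first 50 terms.
∑_{k=1}^{72} k² = 72×73×145/6 = 127020
∑_{k=1}^{50} k² = 50×51×101/6 = 42925
∑_{k=51}^{72} k² = 127020 - 42925 = 84095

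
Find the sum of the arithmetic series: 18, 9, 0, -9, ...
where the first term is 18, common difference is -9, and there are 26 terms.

Sₙ = n/2 × (first + last)
Last term = a + (n-1)d = 18 + (26-1)×(-9) = -207
S_26 = 26/2 × (18 + (-207))
S_26 = 26/2 × (-189) = -2457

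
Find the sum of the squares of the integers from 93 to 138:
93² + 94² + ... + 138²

Use ∑_{k=1}^{n} k² = n(n+1)(2n+1)/6, then subtract the first 92 terms.
∑_{k=1}^{138} k² = 138×139×277/6 = 885569
∑_{k=1}^{92} k² = 92×93×185/6 = 263810
∑_{k=93}^{138} k² = 885569 - 263810 = 621759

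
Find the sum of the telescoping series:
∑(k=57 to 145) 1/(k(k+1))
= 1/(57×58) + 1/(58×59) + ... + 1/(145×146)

Partial fractions: 1/(k(k+1)) = 1/k - 1/(k+1)
The series telescopes:
= (1/57 - 1/58) + (1/58 - 1/59) + ... + (1/145 - 1/146)
= 1/57 - 1/146
= 89/8322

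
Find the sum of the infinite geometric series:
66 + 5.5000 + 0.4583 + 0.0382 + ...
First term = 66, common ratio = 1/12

For |r| < 1, S = a / (1 - r)
S = 66 / (1 - (1/12))
S = 66 / (11/12)
S = 72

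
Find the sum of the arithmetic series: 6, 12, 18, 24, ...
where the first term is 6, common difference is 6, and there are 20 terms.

Sₙ = n/2 × (first + last)
Last term = a + (n-1)d = 6 + (20-1)×6 = 120
S_20 = 20/2 × (6 + 120)
S_20 = 20/2 × 126 = 1260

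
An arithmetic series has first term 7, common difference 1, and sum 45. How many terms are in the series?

Using S = n/2 × [2a + (n-1)d]
45 = n/2 × [2(7) + (n-1)(1)]
45 = n/2 × [14 + 1n - 1]
90 = n × [13 + 1n]
1n² + (13)n - 90 = 0
Discriminant: Δ = (13)² - 4(1)(-90) = 169 + 360 = 529
√Δ = 23
n = [-(13) + √Δ] / (2·1) = (-13 + 23) / 2 = 10 / 2 = 5
(The negative root is discarded since n must be a positive integer.)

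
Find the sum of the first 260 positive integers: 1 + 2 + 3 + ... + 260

Formula: ∑k = n(n+1)/2
= 260×261/2
= 67860/2
= 33930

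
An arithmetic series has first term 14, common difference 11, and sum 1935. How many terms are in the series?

Using S = n/2 × [2a + (n-1)d]
1935 = n/2 × [2(14) + (n-1)(11)]
1935 = n/2 × [28 + 11n - 11]
3870 = n × [17 + 11n]
11n² + (17)n - 3870 = 0
Discriminant: Δ = (17)² - 4(11)(-3870) = 289 + 170280 = 170569
√Δ = 413
n = [-(17) + √Δ] / (2·11) = (-17 + 413) / 22 = 396 / 22 = 18
(The negative root is discarded since n must be a positive integer.)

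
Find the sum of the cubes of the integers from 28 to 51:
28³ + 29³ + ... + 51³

Use ∑_{k=1}^{n} k³ = [n(n+1)/2]², then subtract the first 27 terms.
∑_{k=1}^{51} k³ = [51×52/2]² = 1326² = 1758276
∑_{k=1}^{27} k³ = [27×28/2]² = 378² = 142884
∑_{k=28}^{51} k³ = 1758276 - 142884 = 1615392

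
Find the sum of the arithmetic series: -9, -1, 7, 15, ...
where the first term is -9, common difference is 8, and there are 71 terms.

Sₙ = n/2 × (first + last)
Last term = a + (n-1)d = -9 + (71-1)×8 = 551
S_71 = 71/2 × (-9 + 551)
S_71 = 71/2 × 542 = 19241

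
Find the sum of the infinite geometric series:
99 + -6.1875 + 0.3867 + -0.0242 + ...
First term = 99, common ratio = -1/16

For |r| < 1, S = a / (1 - r)
S = 99 / (1 - (-1/16))
S = 99 / (17/16)
S = 1584/17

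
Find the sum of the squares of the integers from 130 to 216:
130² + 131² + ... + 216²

Use ∑_{k=1}^{n} k² = n(n+1)(2n+1)/6, then subtract the first 129 terms.
∑_{k=1}^{216} k² = 216×217×433/6 = 3382596
∑_{k=1}^{129} k² = 129×130×259/6 = 723905
∑_{k=130}^{216} k² = 3382596 - 723905 = 2658691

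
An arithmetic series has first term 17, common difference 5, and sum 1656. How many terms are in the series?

Using S = n/2 × [2a + (n-1)d]
1656 = n/2 × [2(17) + (n-1)(5)]
1656 = n/2 × [34 + 5n - 5]
3312 = n × [29 + 5n]
5n² + (29)n - 3312 = 0
Discriminant: Δ = (29)² - 4(5)(-3312) = 841 + 66240 = 67081
√Δ = 259
n = [-(29) + √Δ] / (2·5) = (-29 + 259) / 10 = 230 / 10 = 23
(The negative root is discarded since n must be a positive integer.)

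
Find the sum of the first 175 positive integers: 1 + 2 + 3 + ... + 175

Formula: ∑k = n(n+1)/2
= 175×176/2
= 30800/2
= 15400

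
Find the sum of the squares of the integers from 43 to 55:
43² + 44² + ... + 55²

Use ∑_{k=1}^{n} k² = n(n+1)(2n+1)/6, then subtract the first 42 terms.
∑_{k=1}^{55} k² = 55×56×111/6 = 56980
∑_{k=1}^{42} k² = 42×43×85/6 = 25585
∑_{k=43}^{55} k² = 56980 - 25585 = 31395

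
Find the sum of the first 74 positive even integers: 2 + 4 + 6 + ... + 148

Sum of first n even numbers = n(n+1)
= 74×75
= 5550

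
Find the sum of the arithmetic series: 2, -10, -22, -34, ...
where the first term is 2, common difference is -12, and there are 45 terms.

Sₙ = n/2 × (first + last)
Last term = a + (n-1)d = 2 + (45-1)×(-12) = -526
S_45 = 45/2 × (2 + (-526))
S_45 = 45/2 × (-524) = -11790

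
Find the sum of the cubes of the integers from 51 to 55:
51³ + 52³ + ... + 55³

Use ∑_{k=1}^{n} k³ = [n(n+1)/2]², then subtract the first 50 terms.
∑_{k=1}^{55} k³ = [55×56/2]² = 1540² = 2371600
∑_{k=1}^{50} k³ = [50×51/2]² = 1275² = 1625625
∑_{k=51}^{55} k³ = 2371600 - 1625625 = 745975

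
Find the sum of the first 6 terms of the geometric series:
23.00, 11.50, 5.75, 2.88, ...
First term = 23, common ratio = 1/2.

Sₙ = a(1 - rⁿ) / (1 - r)
S_6 = 23(1 - (1/2)^6) / (1 - (1/2))
S_6 = 23(1 - (1/64)) / (1/2)
S_6 = 1449/32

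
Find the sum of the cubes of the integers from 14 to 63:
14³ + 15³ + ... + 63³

Use ∑_{k=1}^{n} k³ = [n(n+1)/2]², then subtract the first 13 terms.
∑_{k=1}^{63} k³ = [63×64/2]² = 2016² = 4064256
∑_{k=1}^{13} k³ = [13×14/2]² = 91² = 8281
∑_{k=14}^{63} k³ = 4064256 - 8281 = 4055975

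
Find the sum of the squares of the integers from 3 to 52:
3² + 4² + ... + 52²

Use ∑_{k=1}^{n} k² = n(n+1)(2n+1)/6, then subtract the first 2 terms.
∑_{k=1}^{52} k² = 52×53×105/6 = 48230
∑_{k=1}^{2} k² = 2×3×5/6 = 5
∑_{k=3}^{52} k² = 48230 - 5 = 48225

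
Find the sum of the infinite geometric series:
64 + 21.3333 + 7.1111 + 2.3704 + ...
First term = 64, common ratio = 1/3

For |r| < 1, S = a / (1 - r)
S = 64 / (1 - (1/3))
S = 64 / (2/3)
S = 96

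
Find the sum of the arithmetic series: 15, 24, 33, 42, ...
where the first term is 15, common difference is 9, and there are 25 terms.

Sₙ = n/2 × (first + last)
Last term = a + (n-1)d = 15 + (25-1)×9 = 231
S_25 = 25/2 × (15 + 231)
S_25 = 25/2 × 246 = 3075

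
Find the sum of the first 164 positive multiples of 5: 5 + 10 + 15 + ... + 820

Factor out 5: = 5(1 + 2 + ... + 164) = 5 × n(n+1)/2
= 5 × 164×165/2
= 5 × 13530
= 67650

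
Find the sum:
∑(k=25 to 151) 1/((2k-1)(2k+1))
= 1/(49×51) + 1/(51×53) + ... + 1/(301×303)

Partial fractions: 1/((2k-1)(2k+1)) = (1/2)[1/(2k-1) - 1/(2k+1)]
The series telescopes:
= (1/2)[1/49 - 1/303]
= 127/14847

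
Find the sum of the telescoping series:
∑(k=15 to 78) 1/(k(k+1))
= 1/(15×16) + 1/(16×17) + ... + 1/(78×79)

Partial fractions: 1/(k(k+1)) = 1/k - 1/(k+1)
The series telescopes:
= (1/15 - 1/16) + (1/16 - 1/17) + ... + (1/78 - 1/79)
= 1/15 - 1/79
= 64/1185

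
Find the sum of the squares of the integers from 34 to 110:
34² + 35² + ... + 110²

Use ∑_{k=1}^{n} k² = n(n+1)(2n+1)/6, then subtract the first 33 terms.
∑_{k=1}^{110} k² = 110×111×221/6 = 449735
∑_{k=1}^{33} k² = 33×34×67/6 = 12529
∑_{k=34}^{110} k² = 449735 - 12529 = 437206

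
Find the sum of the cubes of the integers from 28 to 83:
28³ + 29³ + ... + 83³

Use ∑_{k=1}^{n} k³ = [n(n+1)/2]², then subtract the first 27 terms.
∑_{k=1}^{83} k³ = [83×84/2]² = 3486² = 12152196
∑_{k=1}^{27} k³ = [27×28/2]² = 378² = 142884
∑_{k=28}^{83} k³ = 12152196 - 142884 = 12009312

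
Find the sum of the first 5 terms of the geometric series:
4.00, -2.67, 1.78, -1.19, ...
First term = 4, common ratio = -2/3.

Sₙ = a(1 - rⁿ) / (1 - r)
S_5 = 4(1 - (-2/3)^5) / (1 - (-2/3))
S_5 = 4(1 - (-32/243)) / (5/3)
S_5 = 220/81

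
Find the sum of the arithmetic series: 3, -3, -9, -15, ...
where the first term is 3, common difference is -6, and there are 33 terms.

Sₙ = n/2 × (first + last)
Last term = a + (n-1)d = 3 + (33-1)×(-6) = -189
S_33 = 33/2 × (3 + (-189))
S_33 = 33/2 × (-186) = -3069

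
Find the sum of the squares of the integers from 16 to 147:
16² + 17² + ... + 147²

Use ∑_{k=1}^{n} k² = n(n+1)(2n+1)/6, then subtract the first 15 terms.
∑_{k=1}^{147} k² = 147×148×295/6 = 1069670
∑_{k=1}^{15} k² = 15×16×31/6 = 1240
∑_{k=16}^{147} k² = 1069670 - 1240 = 1068430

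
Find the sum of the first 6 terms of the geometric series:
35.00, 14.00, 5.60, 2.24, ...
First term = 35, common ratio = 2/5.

Sₙ = a(1 - rⁿ) / (1 - r)
S_6 = 35(1 - (2/5)^6) / (1 - (2/5))
S_6 = 35(1 - (64/15625)) / (3/5)
S_6 = 36309/625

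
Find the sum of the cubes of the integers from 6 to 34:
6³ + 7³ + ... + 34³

Use ∑_{k=1}^{n} k³ = [n(n+1)/2]², then subtract the first 5 terms.
∑_{k=1}^{34} k³ = [34×35/2]² = 595² = 354025
∑_{k=1}^{5} k³ = [5×6/2]² = 15² = 225
∑_{k=6}^{34} k³ = 354025 - 225 = 353800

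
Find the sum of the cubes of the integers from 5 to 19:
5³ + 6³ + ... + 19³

Use ∑_{k=1}^{n} k³ = [n(n+1)/2]², then subtract the first 4 terms.
∑_{k=1}^{19} k³ = [19×20/2]² = 190² = 36100
∑_{k=1}^{4} k³ = [4×5/2]² = 10² = 100
∑_{k=5}^{19} k³ = 36100 - 100 = 36000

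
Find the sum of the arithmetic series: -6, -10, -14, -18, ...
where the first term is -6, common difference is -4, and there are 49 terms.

Sₙ = n/2 × (first + last)
Last term = a + (n-1)d = -6 + (49-1)×(-4) = -198
S_49 = 49/2 × (-6 + (-198))
S_49 = 49/2 × (-204) = -4998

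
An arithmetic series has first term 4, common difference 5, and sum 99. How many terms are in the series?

Using S = n/2 × [2a + (n-1)d]
99 = n/2 × [2(4) + (n-1)(5)]
99 = n/2 × [8 + 5n - 5]
198 = n × [3 + 5n]
5n² + (3)n - 198 = 0
Discriminant: Δ = (3)² - 4(5)(-198) = 9 + 3960 = 3969
√Δ = 63
n = [-(3) + √Δ] / (2·5) = (-3 + 63) / 10 = 60 / 10 = 6
(The negative root is discarded since n must be a positive integer.)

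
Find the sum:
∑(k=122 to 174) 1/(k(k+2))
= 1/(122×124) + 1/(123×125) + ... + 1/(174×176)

Partial fractions: 1/(k(k+2)) = (1/2)[1/k - 1/(k+2)]
Telescoping leaves the first two and last two terms:
= (1/2)[1/122 + 1/123 - 1/175 - 1/176]
= 1139447/462184800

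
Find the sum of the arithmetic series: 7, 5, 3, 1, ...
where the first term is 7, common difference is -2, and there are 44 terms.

Sₙ = n/2 × (first + last)
Last term = a + (n-1)d = 7 + (44-1)×(-2) = -79
S_44 = 44/2 × (7 + (-79))
S_44 = 44/2 × (-72) = -1584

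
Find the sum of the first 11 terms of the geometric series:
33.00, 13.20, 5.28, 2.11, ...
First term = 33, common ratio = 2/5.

Sₙ = a(1 - rⁿ) / (1 - r)
S_11 = 33(1 - (2/5)^11) / (1 - (2/5))
S_11 = 33(1 - (2048/48828125)) / (3/5)
S_11 = 537086847/9765625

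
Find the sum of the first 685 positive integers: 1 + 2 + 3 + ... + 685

Formula: ∑k = n(n+1)/2
= 685×686/2
= 469910/2
= 234955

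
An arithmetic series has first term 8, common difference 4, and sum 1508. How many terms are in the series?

Using S = n/2 × [2a + (n-1)d]
1508 = n/2 × [2(8) + (n-1)(4)]
1508 = n/2 × [16 + 4n - 4]
3016 = n × [12 + 4n]
4n² + (12)n - 3016 = 0
Discriminant: Δ = (12)² - 4(4)(-3016) = 144 + 48256 = 48400
√Δ = 220
n = [-(12) + √Δ] / (2·4) = (-12 + 220) / 8 = 208 / 8 = 26
(The negative root is discarded since n must be a positive integer.)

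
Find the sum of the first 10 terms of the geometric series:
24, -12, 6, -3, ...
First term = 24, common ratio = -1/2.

Sₙ = a(1 - rⁿ) / (1 - r)
S_10 = 24(1 - (-1/2)^10) / (1 - (-1/2))
S_10 = 24(1 - (1/1024)) / (3/2)
S_10 = 1023/64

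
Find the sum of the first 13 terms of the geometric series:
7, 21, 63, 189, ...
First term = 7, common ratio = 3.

Sₙ = a(1 - rⁿ) / (1 - r)
S_13 = 7(1 - 3^13) / (1 - 3)
S_13 = 7(1 - 1594323) / (-2)
S_13 = 5580127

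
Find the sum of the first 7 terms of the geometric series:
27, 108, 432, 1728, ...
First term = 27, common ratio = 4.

Sₙ = a(1 - rⁿ) / (1 - r)
S_7 = 27(1 - 4^7) / (1 - 4)
S_7 = 27(1 - 16384) / (-3)
S_7 = 147447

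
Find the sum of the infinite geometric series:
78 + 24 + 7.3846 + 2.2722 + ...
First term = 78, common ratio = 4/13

For |r| < 1, S = a / (1 - r)
S = 78 / (1 - (4/13))
S = 78 / (9/13)
S = 338/3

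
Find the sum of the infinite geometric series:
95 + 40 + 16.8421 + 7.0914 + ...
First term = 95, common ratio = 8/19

For |r| < 1, S = a / (1 - r)
S = 95 / (1 - (8/19))
S = 95 / (11/19)
S = 1805/11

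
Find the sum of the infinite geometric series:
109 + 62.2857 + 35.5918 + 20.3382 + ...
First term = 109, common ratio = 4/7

For |r| < 1, S = a / (1 - r)
S = 109 / (1 - (4/7))
S = 109 / (3/7)
S = 763/3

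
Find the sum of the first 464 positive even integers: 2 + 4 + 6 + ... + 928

Sum of first n even numbers = n(n+1)
= 464×465
= 215760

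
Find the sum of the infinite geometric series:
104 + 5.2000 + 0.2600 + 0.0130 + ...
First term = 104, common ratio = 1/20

For |r| < 1, S = a / (1 - r)
S = 104 / (1 - (1/20))
S = 104 / (19/20)
S = 2080/19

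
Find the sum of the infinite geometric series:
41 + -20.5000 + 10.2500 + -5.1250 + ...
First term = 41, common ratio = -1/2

For |r| < 1, S = a / (1 - r)
S = 41 / (1 - (-1/2))
S = 41 / (3/2)
S = 82/3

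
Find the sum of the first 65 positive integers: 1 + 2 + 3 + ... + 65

Formula: ∑k = n(n+1)/2
= 65×66/2
= 4290/2
= 2145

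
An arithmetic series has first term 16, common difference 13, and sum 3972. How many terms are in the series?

Using S = n/2 × [2a + (n-1)d]
3972 = n/2 × [2(16) + (n-1)(13)]
3972 = n/2 × [32 + 13n - 13]
7944 = n × [19 + 13n]
13n² + (19)n - 7944 = 0
Discriminant: Δ = (19)² - 4(13)(-7944) = 361 + 413088 = 413449
√Δ = 643
n = [-(19) + √Δ] / (2·13) = (-19 + 643) / 26 = 624 / 26 = 24
(The negative root is discarded since n must be a positive integer.)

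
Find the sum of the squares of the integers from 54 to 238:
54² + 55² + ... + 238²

Use ∑_{k=1}^{n} k² = n(n+1)(2n+1)/6, then subtract the first 53 terms.
∑_{k=1}^{238} k² = 238×239×477/6 = 4522119
∑_{k=1}^{53} k² = 53×54×107/6 = 51039
∑_{k=54}^{238} k² = 4522119 - 51039 = 4471080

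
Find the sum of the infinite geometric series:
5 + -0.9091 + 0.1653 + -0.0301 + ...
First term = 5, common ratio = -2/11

For |r| < 1, S = a / (1 - r)
S = 5 / (1 - (-2/11))
S = 5 / (13/11)
S = 55/13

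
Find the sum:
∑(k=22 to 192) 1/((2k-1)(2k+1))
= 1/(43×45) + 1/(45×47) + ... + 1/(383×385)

Partial fractions: 1/((2k-1)(2k+1)) = (1/2)[1/(2k-1) - 1/(2k+1)]
The series telescopes:
= (1/2)[1/43 - 1/385]
= 171/16555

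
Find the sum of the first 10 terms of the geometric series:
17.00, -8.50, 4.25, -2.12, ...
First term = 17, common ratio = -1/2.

Sₙ = a(1 - rⁿ) / (1 - r)
S_10 = 17(1 - (-1/2)^10) / (1 - (-1/2))
S_10 = 17(1 - (1/1024)) / (3/2)
S_10 = 5797/512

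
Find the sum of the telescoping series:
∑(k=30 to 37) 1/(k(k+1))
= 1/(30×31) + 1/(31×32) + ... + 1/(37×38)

Partial fractions: 1/(k(k+1)) = 1/k - 1/(k+1)
The series telescopes:
= (1/30 - 1/31) + (1/31 - 1/32) + ... + (1/37 - 1/38)
= 1/30 - 1/38
= 2/285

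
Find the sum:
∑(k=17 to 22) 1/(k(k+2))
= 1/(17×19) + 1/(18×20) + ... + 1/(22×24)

Partial fractions: 1/(k(k+2)) = (1/2)[1/k - 1/(k+2)]
Telescoping leaves the first two and last two terms:
= (1/2)[1/17 + 1/18 - 1/23 - 1/24]
= 823/56304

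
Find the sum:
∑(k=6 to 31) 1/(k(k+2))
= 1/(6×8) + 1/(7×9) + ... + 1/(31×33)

Partial fractions: 1/(k(k+2)) = (1/2)[1/k - 1/(k+2)]
Telescoping leaves the first two and last two terms:
= (1/2)[1/6 + 1/7 - 1/32 - 1/33]
= 611/4928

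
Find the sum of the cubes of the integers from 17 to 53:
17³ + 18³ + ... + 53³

Use ∑_{k=1}^{n} k³ = [n(n+1)/2]², then subtract the first 16 terms.
∑_{k=1}^{53} k³ = [53×54/2]² = 1431² = 2047761
∑_{k=1}^{16} k³ = [16×17/2]² = 136² = 18496
∑_{k=17}^{53} k³ = 2047761 - 18496 = 2029265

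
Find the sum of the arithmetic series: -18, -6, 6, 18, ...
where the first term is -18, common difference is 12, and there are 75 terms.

Sₙ = n/2 × (first + last)
Last term = a + (n-1)d = -18 + (75-1)×12 = 870
S_75 = 75/2 × (-18 + 870)
S_75 = 75/2 × 852 = 31950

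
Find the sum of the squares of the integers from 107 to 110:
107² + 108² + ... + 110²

Use ∑_{k=1}^{n} k² = n(n+1)(2n+1)/6, then subtract the first 106 terms.
∑_{k=1}^{110} k² = 110×111×221/6 = 449735
∑_{k=1}^{106} k² = 106×107×213/6 = 402641
∑_{k=107}^{110} k² = 449735 - 402641 = 47094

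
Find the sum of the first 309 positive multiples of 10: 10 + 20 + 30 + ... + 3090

Factor out 10: = 10(1 + 2 + ... + 309) = 10 × n(n+1)/2
= 10 × 309×310/2
= 10 × 47895
= 478950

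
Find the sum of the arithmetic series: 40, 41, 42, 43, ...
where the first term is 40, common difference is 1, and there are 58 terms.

Sₙ = n/2 × (first + last)
Last term = a + (n-1)d = 40 + (58-1)×1 = 97
S_58 = 58/2 × (40 + 97)
S_58 = 58/2 × 137 = 3973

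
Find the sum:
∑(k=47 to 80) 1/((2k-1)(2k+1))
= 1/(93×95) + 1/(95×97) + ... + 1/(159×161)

Partial fractions: 1/((2k-1)(2k+1)) = (1/2)[1/(2k-1) - 1/(2k+1)]
The series telescopes:
= (1/2)[1/93 - 1/161]
= 34/14973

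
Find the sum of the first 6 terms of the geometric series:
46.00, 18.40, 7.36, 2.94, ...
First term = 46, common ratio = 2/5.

Sₙ = a(1 - rⁿ) / (1 - r)
S_6 = 46(1 - (2/5)^6) / (1 - (2/5))
S_6 = 46(1 - (64/15625)) / (3/5)
S_6 = 238602/3125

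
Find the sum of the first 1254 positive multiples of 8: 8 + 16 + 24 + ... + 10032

Factor out 8: = 8(1 + 2 + ... + 1254) = 8 × n(n+1)/2
= 8 × 1254×1255/2
= 8 × 786885
= 6295080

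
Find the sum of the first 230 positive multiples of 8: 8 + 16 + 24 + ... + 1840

Factor out 8: = 8(1 + 2 + ... + 230) = 8 × n(n+1)/2
= 8 × 230×231/2
= 8 × 26565
= 212520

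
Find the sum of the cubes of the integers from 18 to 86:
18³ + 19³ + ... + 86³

Use ∑_{k=1}^{n} k³ = [n(n+1)/2]², then subtract the first 17 terms.
∑_{k=1}^{86} k³ = [86×87/2]² = 3741² = 13995081
∑_{k=1}^{17} k³ = [17×18/2]² = 153² = 23409
∑_{k=18}^{86} k³ = 13995081 - 23409 = 13971672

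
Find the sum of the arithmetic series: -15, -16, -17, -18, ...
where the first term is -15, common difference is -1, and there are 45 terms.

Sₙ = n/2 × (first + last)
Last term = a + (n-1)d = -15 + (45-1)×(-1) = -59
S_45 = 45/2 × (-15 + (-59))
S_45 = 45/2 × (-74) = -1665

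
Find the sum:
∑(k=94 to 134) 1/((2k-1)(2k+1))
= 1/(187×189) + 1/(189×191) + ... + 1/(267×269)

Partial fractions: 1/((2k-1)(2k+1)) = (1/2)[1/(2k-1) - 1/(2k+1)]
The series telescopes:
= (1/2)[1/187 - 1/269]
= 41/50303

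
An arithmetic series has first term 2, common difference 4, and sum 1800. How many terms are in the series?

Using S = n/2 × [2a + (n-1)d]
1800 = n/2 × [2(2) + (n-1)(4)]
1800 = n/2 × [4 + 4n - 4]
3600 = n × [0 + 4n]
4n² + (0)n - 3600 = 0
Discriminant: Δ = (0)² - 4(4)(-3600) = 0 + 57600 = 57600
√Δ = 240
n = [-(0) + √Δ] / (2·4) = (0 + 240) / 8 = 240 / 8 = 30
(The negative root is discarded since n must be a positive integer.)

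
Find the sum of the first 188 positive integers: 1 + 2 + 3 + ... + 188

Formula: ∑k = n(n+1)/2
= 188×189/2
= 35532/2
= 17766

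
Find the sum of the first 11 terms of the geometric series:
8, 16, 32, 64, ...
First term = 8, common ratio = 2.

Sₙ = a(1 - rⁿ) / (1 - r)
S_11 = 8(1 - 2^11) / (1 - 2)
S_11 = 8(1 - 2048) / (-1)
S_11 = 16376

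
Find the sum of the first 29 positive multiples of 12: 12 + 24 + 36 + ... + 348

Factor out 12: = 12(1 + 2 + ... + 29) = 12 × n(n+1)/2
= 12 × 29×30/2
= 12 × 435
= 5220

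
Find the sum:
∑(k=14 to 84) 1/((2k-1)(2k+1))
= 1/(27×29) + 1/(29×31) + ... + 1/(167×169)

Partial fractions: 1/((2k-1)(2k+1)) = (1/2)[1/(2k-1) - 1/(2k+1)]
The series telescopes:
= (1/2)[1/27 - 1/169]
= 71/4563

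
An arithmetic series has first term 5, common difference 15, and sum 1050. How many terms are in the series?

Using S = n/2 × [2a + (n-1)d]
1050 = n/2 × [2(5) + (n-1)(15)]
1050 = n/2 × [10 + 15n - 15]
2100 = n × [-5 + 15n]
15n² + (-5)n - 2100 = 0
Discriminant: Δ = (-5)² - 4(15)(-2100) = 25 + 126000 = 126025
√Δ = 355
n = [-(-5) + √Δ] / (2·15) = (5 + 355) / 30 = 360 / 30 = 12
(The negative root is discarded since n must be a positive integer.)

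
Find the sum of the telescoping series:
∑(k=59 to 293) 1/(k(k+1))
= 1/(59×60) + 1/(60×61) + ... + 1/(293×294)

Partial fractions: 1/(k(k+1)) = 1/k - 1/(k+1)
The series telescopes:
= (1/59 - 1/60) + (1/60 - 1/61) + ... + (1/293 - 1/294)
= 1/59 - 1/294
= 235/17346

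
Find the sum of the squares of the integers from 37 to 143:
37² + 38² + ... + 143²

Use ∑_{k=1}^{n} k² = n(n+1)(2n+1)/6, then subtract the first 36 terms.
∑_{k=1}^{143} k² = 143×144×287/6 = 984984
∑_{k=1}^{36} k² = 36×37×73/6 = 16206
∑_{k=37}^{143} k² = 984984 - 16206 = 968778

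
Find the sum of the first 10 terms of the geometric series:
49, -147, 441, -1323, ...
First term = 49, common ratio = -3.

Sₙ = a(1 - rⁿ) / (1 - r)
S_10 = 49(1 - (-3)^10) / (1 - (-3))
S_10 = 49(1 - 59049) / (4)
S_10 = -723338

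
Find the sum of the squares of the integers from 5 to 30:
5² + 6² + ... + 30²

Use ∑_{k=1}^{n} k² = n(n+1)(2n+1)/6, then subtract the first 4 terms.
∑_{k=1}^{30} k² = 30×31×61/6 = 9455
∑_{k=1}^{4} k² = 4×5×9/6 = 30
∑_{k=5}^{30} k² = 9455 - 30 = 9425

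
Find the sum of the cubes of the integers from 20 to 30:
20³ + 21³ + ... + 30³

Use ∑_{k=1}^{n} k³ = [n(n+1)/2]², then subtract the first 19 terms.
∑_{k=1}^{30} k³ = [30×31/2]² = 465² = 216225
∑_{k=1}^{19} k³ = [19×20/2]² = 190² = 36100
∑_{k=20}^{30} k³ = 216225 - 36100 = 180125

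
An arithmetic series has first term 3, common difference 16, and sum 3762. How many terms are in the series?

Using S = n/2 × [2a + (n-1)d]
3762 = n/2 × [2(3) + (n-1)(16)]
3762 = n/2 × [6 + 16n - 16]
7524 = n × [-10 + 16n]
16n² + (-10)n - 7524 = 0
Discriminant: Δ = (-10)² - 4(16)(-7524) = 100 + 481536 = 481636
√Δ = 694
n = [-(-10) + √Δ] / (2·16) = (10 + 694) / 32 = 704 / 32 = 22
(The negative root is discarded since n must be a positive integer.)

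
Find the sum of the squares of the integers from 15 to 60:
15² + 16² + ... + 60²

Use ∑_{k=1}^{n} k² = n(n+1)(2n+1)/6, then subtract the first 14 terms.
∑_{k=1}^{60} k² = 60×61×121/6 = 73810
∑_{k=1}^{14} k² = 14×15×29/6 = 1015
∑_{k=15}^{60} k² = 73810 - 1015 = 72795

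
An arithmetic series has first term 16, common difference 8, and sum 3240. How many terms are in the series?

Using S = n/2 × [2a + (n-1)d]
3240 = n/2 × [2(16) + (n-1)(8)]
3240 = n/2 × [32 + 8n - 8]
6480 = n × [24 + 8n]
8n² + (24)n - 6480 = 0
Discriminant: Δ = (24)² - 4(8)(-6480) = 576 + 207360 = 207936
√Δ = 456
n = [-(24) + √Δ] / (2·8) = (-24 + 456) / 16 = 432 / 16 = 27
(The negative root is discarded since n must be a positive integer.)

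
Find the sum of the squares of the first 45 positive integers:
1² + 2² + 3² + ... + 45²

Formula: ∑k² = n(n+1)(2n+1)/6
= 45×46×91/6
= 188370/6
= 31395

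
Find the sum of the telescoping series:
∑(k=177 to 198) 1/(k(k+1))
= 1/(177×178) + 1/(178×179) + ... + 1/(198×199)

Partial fractions: 1/(k(k+1)) = 1/k - 1/(k+1)
The series telescopes:
= (1/177 - 1/178) + (1/178 - 1/179) + ... + (1/198 - 1/199)
= 1/177 - 1/199
= 22/35223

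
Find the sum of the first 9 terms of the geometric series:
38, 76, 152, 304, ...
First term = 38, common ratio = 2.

Sₙ = a(1 - rⁿ) / (1 - r)
S_9 = 38(1 - 2^9) / (1 - 2)
S_9 = 38(1 - 512) / (-1)
S_9 = 19418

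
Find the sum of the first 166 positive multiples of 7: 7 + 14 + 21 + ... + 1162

Factor out 7: = 7(1 + 2 + ... + 166) = 7 × n(n+1)/2
= 7 × 166×167/2
= 7 × 13861
= 97027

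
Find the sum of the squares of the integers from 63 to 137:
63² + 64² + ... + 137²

Use ∑_{k=1}^{n} k² = n(n+1)(2n+1)/6, then subtract the first 62 terms.
∑_{k=1}^{137} k² = 137×138×275/6 = 866525
∑_{k=1}^{62} k² = 62×63×125/6 = 81375
∑_{k=63}^{137} k² = 866525 - 81375 = 785150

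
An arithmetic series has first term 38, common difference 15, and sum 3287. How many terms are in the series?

Using S = n/2 × [2a + (n-1)d]
3287 = n/2 × [2(38) + (n-1)(15)]
3287 = n/2 × [76 + 15n - 15]
6574 = n × [61 + 15n]
15n² + (61)n - 6574 = 0
Discriminant: Δ = (61)² - 4(15)(-6574) = 3721 + 394440 = 398161
√Δ = 631
n = [-(61) + √Δ] / (2·15) = (-61 + 631) / 30 = 570 / 30 = 19
(The negative root is discarded since n must be a positive integer.)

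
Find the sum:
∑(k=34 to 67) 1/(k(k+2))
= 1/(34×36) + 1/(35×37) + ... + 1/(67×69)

Partial fractions: 1/(k(k+2)) = (1/2)[1/k - 1/(k+2)]
Telescoping leaves the first two and last two terms:
= (1/2)[1/34 + 1/35 - 1/68 - 1/69]
= 4727/328440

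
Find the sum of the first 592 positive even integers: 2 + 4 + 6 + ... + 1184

Sum of first n even numbers = n(n+1)
= 592×593
= 351056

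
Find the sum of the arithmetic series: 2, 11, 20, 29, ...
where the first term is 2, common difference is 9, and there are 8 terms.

Sₙ = n/2 × (first + last)
Last term = a + (n-1)d = 2 + (8-1)×9 = 65
S_8 = 8/2 × (2 + 65)
S_8 = 8/2 × 67 = 268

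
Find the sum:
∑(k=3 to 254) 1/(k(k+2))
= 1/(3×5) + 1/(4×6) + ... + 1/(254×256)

Partial fractions: 1/(k(k+2)) = (1/2)[1/k - 1/(k+2)]
Telescoping leaves the first two and last two terms:
= (1/2)[1/3 + 1/4 - 1/255 - 1/256]
= 12523/43520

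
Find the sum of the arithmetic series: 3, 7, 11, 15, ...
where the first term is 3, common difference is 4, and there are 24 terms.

Sₙ = n/2 × (first + last)
Last term = a + (n-1)d = 3 + (24-1)×4 = 95
S_24 = 24/2 × (3 + 95)
S_24 = 24/2 × 98 = 1176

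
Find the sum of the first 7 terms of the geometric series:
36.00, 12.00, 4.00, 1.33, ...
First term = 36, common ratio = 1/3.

Sₙ = a(1 - rⁿ) / (1 - r)
S_7 = 36(1 - (1/3)^7) / (1 - (1/3))
S_7 = 36(1 - (1/2187)) / (2/3)
S_7 = 4372/81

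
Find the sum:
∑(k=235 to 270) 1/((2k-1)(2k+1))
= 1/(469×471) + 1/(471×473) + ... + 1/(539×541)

Partial fractions: 1/((2k-1)(2k+1)) = (1/2)[1/(2k-1) - 1/(2k+1)]
The series telescopes:
= (1/2)[1/469 - 1/541]
= 36/253729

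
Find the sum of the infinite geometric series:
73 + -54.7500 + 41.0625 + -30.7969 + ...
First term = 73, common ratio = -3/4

For |r| < 1, S = a / (1 - r)
S = 73 / (1 - (-3/4))
S = 73 / (7/4)
S = 292/7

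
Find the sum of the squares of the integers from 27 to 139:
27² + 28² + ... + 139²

Use ∑_{k=1}^{n} k² = n(n+1)(2n+1)/6, then subtract the first 26 terms.
∑_{k=1}^{139} k² = 139×140×279/6 = 904890
∑_{k=1}^{26} k² = 26×27×53/6 = 6201
∑_{k=27}^{139} k² = 904890 - 6201 = 898689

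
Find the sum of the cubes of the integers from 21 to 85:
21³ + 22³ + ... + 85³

Use ∑_{k=1}^{n} k³ = [n(n+1)/2]², then subtract the first 20 terms.
∑_{k=1}^{85} k³ = [85×86/2]² = 3655² = 13359025
∑_{k=1}^{20} k³ = [20×21/2]² = 210² = 44100
∑_{k=21}^{85} k³ = 13359025 - 44100 = 13314925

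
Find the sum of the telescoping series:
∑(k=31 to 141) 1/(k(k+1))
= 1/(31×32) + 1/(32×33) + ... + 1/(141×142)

Partial fractions: 1/(k(k+1)) = 1/k - 1/(k+1)
The series telescopes:
= (1/31 - 1/32) + (1/32 - 1/33) + ... + (1/141 - 1/142)
= 1/31 - 1/142
= 111/4402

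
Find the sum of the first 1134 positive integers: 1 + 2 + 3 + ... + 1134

Formula: ∑k = n(n+1)/2
= 1134×1135/2
= 1287090/2
= 643545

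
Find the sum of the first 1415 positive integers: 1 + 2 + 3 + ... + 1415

Formula: ∑k = n(n+1)/2
= 1415×1416/2
= 2003640/2
= 1001820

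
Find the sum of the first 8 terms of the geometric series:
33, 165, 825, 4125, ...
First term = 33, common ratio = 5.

Sₙ = a(1 - rⁿ) / (1 - r)
S_8 = 33(1 - 5^8) / (1 - 5)
S_8 = 33(1 - 390625) / (-4)
S_8 = 3222648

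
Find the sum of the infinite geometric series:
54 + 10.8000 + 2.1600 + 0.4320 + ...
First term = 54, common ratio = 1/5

For |r| < 1, S = a / (1 - r)
S = 54 / (1 - (1/5))
S = 54 / (4/5)
S = 135/2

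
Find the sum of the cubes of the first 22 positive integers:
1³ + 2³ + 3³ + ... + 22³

Formula: ∑k³ = [n(n+1)/2]²
= [22×23/2]²
= 253²
= 64009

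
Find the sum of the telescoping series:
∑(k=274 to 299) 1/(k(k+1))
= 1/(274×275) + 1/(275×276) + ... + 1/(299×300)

Partial fractions: 1/(k(k+1)) = 1/k - 1/(k+1)
The series telescopes:
= (1/274 - 1/275) + (1/275 - 1/276) + ... + (1/299 - 1/300)
= 1/274 - 1/300
= 13/41100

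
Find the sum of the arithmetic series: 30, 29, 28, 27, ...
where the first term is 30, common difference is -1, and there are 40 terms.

Sₙ = n/2 × (first + last)
Last term = a + (n-1)d = 30 + (40-1)×(-1) = -9
S_40 = 40/2 × (30 + (-9))
S_40 = 40/2 × 21 = 420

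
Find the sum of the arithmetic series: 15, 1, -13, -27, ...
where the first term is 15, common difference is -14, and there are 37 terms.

Sₙ = n/2 × (first + last)
Last term = a + (n-1)d = 15 + (37-1)×(-14) = -489
S_37 = 37/2 × (15 + (-489))
S_37 = 37/2 × (-474) = -8769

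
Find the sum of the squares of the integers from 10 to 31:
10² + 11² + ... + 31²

Use ∑_{k=1}^{n} k² = n(n+1)(2n+1)/6, then subtract the first 9 terms.
∑_{k=1}^{31} k² = 31×32×63/6 = 10416
∑_{k=1}^{9} k² = 9×10×19/6 = 285
∑_{k=10}^{31} k² = 10416 - 285 = 10131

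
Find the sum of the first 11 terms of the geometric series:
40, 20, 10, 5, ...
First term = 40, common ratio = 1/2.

Sₙ = a(1 - rⁿ) / (1 - r)
S_11 = 40(1 - (1/2)^11) / (1 - (1/2))
S_11 = 40(1 - (1/2048)) / (1/2)
S_11 = 10235/128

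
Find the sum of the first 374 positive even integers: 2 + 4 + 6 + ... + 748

Sum of first n even numbers = n(n+1)
= 374×375
= 140250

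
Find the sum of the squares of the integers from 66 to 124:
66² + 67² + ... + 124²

Use ∑_{k=1}^{n} k² = n(n+1)(2n+1)/6, then subtract the first 65 terms.
∑_{k=1}^{124} k² = 124×125×249/6 = 643250
∑_{k=1}^{65} k² = 65×66×131/6 = 93665
∑_{k=66}^{124} k² = 643250 - 93665 = 549585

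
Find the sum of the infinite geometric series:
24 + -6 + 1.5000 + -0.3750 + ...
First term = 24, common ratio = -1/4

For |r| < 1, S = a / (1 - r)
S = 24 / (1 - (-1/4))
S = 24 / (5/4)
S = 96/5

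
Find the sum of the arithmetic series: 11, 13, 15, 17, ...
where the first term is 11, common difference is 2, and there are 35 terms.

Sₙ = n/2 × (first + last)
Last term = a + (n-1)d = 11 + (35-1)×2 = 79
S_35 = 35/2 × (11 + 79)
S_35 = 35/2 × 90 = 1575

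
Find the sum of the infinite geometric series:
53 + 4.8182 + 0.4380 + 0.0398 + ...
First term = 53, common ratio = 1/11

For |r| < 1, S = a / (1 - r)
S = 53 / (1 - (1/11))
S = 53 / (10/11)
S = 583/10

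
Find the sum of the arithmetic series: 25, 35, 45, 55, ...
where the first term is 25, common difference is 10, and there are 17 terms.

Sₙ = n/2 × (first + last)
Last term = a + (n-1)d = 25 + (17-1)×10 = 185
S_17 = 17/2 × (25 + 185)
S_17 = 17/2 × 210 = 1785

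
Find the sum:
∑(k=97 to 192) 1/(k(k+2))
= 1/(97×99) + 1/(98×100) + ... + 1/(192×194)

Partial fractions: 1/(k(k+2)) = (1/2)[1/k - 1/(k+2)]
Telescoping leaves the first two and last two terms:
= (1/2)[1/97 + 1/98 - 1/193 - 1/194]
= 4668/917329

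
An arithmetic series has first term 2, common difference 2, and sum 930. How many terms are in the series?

Using S = n/2 × [2a + (n-1)d]
930 = n/2 × [2(2) + (n-1)(2)]
930 = n/2 × [4 + 2n - 2]
1860 = n × [2 + 2n]
2n² + (2)n - 1860 = 0
Discriminant: Δ = (2)² - 4(2)(-1860) = 4 + 14880 = 14884
√Δ = 122
n = [-(2) + √Δ] / (2·2) = (-2 + 122) / 4 = 120 / 4 = 30
(The negative root is discarded since n must be a positive integer.)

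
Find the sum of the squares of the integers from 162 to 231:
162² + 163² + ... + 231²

Use ∑_{k=1}^{n} k² = n(n+1)(2n+1)/6, then subtract the first 161 terms.
∑_{k=1}^{231} k² = 231×232×463/6 = 4135516
∑_{k=1}^{161} k² = 161×162×323/6 = 1404081
∑_{k=162}^{231} k² = 4135516 - 1404081 = 2731435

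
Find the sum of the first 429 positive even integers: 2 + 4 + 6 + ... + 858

Sum of first n even numbers = n(n+1)
= 429×430
= 184470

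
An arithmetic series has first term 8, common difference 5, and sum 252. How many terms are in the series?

Using S = n/2 × [2a + (n-1)d]
252 = n/2 × [2(8) + (n-1)(5)]
252 = n/2 × [16 + 5n - 5]
504 = n × [11 + 5n]
5n² + (11)n - 504 = 0
Discriminant: Δ = (11)² - 4(5)(-504) = 121 + 10080 = 10201
√Δ = 101
n = [-(11) + √Δ] / (2·5) = (-11 + 101) / 10 = 90 / 10 = 9
(The negative root is discarded since n must be a positive integer.)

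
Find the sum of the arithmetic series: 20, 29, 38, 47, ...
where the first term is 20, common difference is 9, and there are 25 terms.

Sₙ = n/2 × (first + last)
Last term = a + (n-1)d = 20 + (25-1)×9 = 236
S_25 = 25/2 × (20 + 236)
S_25 = 25/2 × 256 = 3200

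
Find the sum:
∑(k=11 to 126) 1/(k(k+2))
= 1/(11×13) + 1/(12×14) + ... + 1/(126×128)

Partial fractions: 1/(k(k+2)) = (1/2)[1/k - 1/(k+2)]
Telescoping leaves the first two and last two terms:
= (1/2)[1/11 + 1/12 - 1/127 - 1/128]
= 85057/1072896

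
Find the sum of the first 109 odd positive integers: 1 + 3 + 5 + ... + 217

Sum of first n odd numbers = n²
= 109²
= 11881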